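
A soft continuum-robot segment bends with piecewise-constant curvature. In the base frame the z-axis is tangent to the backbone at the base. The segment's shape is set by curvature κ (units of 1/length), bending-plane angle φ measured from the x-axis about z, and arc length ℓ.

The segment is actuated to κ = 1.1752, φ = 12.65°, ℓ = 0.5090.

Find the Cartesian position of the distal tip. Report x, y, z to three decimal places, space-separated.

θ = κ·ℓ = 1.1752 × 0.5090 = 0.59818 rad
ρ = (1 − cos θ)/κ = (1 − 0.82636)/1.1752 = 0.14775
z = sin θ / κ = 0.56314/1.1752 = 0.47918
x = ρ cos φ = 0.14775 × cos(12.65°) = 0.14416
y = ρ sin φ = 0.14775 × sin(12.65°) = 0.03236

0.144 0.032 0.479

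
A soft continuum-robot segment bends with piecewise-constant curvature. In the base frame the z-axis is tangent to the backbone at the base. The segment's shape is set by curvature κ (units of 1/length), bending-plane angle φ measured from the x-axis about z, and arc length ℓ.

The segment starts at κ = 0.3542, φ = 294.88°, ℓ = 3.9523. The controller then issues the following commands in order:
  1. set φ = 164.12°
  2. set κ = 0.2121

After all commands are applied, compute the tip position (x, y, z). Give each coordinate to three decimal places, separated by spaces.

initial: κ=0.3542, φ=294.88°, ℓ=3.9523
cmd 1: set φ=164.12° → (κ,φ,ℓ)=(0.3542,164.12°,3.9523) → tip=(-2.2537,0.6411,2.7821)
cmd 2: set κ=0.2121 → (κ,φ,ℓ)=(0.2121,164.12°,3.9523) → tip=(-1.5022,0.4273,3.5054)

-1.502 0.427 3.505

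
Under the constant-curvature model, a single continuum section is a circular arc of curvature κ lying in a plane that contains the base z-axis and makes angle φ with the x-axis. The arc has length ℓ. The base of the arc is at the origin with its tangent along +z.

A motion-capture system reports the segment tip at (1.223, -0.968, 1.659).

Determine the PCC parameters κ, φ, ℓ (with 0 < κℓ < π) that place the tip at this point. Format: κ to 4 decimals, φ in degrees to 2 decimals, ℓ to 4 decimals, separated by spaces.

ρ = √(x²+y²) = √(1.223² + -0.968²) = 1.55973
φ = atan2(y, x) mod 360° = atan2(-0.968, 1.223) = 321.6385°
|p|² = ρ² + z² = 1.55973² + 1.659² = 5.18503
κ = 2ρ / |p|² = 2×1.55973 / 5.18503 = 0.60163
θ = 2·atan2(ρ, z) = 2·atan2(1.55973, 1.659) = 1.50913 rad
ℓ = θ/κ = 1.50913/0.60163 = 2.50842

0.6016 321.64 2.5084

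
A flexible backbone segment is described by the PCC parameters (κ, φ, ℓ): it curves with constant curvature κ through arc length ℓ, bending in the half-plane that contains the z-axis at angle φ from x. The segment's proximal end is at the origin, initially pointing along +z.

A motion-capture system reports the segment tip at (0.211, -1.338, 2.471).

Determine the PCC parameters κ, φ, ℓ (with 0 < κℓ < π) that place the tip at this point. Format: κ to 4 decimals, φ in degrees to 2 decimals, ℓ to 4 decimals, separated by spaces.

ρ = √(x²+y²) = √(0.211² + -1.338²) = 1.35453
φ = atan2(y, x) mod 360° = atan2(-1.338, 0.211) = 278.9616°
|p|² = ρ² + z² = 1.35453² + 2.471² = 7.94061
κ = 2ρ / |p|² = 2×1.35453 / 7.94061 = 0.34117
θ = 2·atan2(ρ, z) = 2·atan2(1.35453, 2.471) = 1.00288 rad
ℓ = θ/κ = 1.00288/0.34117 = 2.93956

0.3412 278.96 2.9396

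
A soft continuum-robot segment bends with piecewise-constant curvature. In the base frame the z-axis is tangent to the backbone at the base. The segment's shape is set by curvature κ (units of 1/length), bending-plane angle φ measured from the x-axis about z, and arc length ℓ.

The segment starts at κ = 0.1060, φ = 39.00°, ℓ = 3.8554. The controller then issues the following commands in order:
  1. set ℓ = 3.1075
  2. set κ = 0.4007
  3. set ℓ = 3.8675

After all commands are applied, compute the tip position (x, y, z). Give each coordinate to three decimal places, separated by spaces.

initial: κ=0.1060, φ=39.00°, ℓ=3.8554
cmd 1: set ℓ=3.1075 → (κ,φ,ℓ)=(0.1060,39.00°,3.1075) → tip=(0.3942,0.3192,3.0516)
cmd 2: set κ=0.4007 → (κ,φ,ℓ)=(0.4007,39.00°,3.1075) → tip=(1.3190,1.0681,2.3645)
cmd 3: set ℓ=3.8675 → (κ,φ,ℓ)=(0.4007,39.00°,3.8675) → tip=(1.8986,1.5374,2.4951)

1.899 1.537 2.495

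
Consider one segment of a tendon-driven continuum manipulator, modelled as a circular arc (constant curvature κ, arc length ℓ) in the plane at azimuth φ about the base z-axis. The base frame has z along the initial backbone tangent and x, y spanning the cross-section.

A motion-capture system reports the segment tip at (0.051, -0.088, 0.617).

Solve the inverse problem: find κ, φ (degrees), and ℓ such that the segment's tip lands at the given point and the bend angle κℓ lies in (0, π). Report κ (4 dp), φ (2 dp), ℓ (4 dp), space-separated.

0.5202 300.09 0.6281

ρ = √(x²+y²) = √(0.051² + -0.088²) = 0.10171
φ = atan2(y, x) mod 360° = atan2(-0.088, 0.051) = 300.0942°
|p|² = ρ² + z² = 0.10171² + 0.617² = 0.39103
κ = 2ρ / |p|² = 2×0.10171 / 0.39103 = 0.52021
θ = 2·atan2(ρ, z) = 2·atan2(0.10171, 0.617) = 0.32675 rad
ℓ = θ/κ = 0.32675/0.52021 = 0.62812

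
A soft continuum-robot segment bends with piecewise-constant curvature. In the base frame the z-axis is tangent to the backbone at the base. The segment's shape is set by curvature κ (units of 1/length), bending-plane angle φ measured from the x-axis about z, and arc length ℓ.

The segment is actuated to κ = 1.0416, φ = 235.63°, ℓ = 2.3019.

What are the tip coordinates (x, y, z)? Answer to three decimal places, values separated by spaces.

-0.941 -1.376 0.650

θ = κ·ℓ = 1.0416 × 2.3019 = 2.39766 rad
ρ = (1 − cos θ)/κ = (1 − -0.73581)/1.0416 = 1.66648
z = sin θ / κ = 0.67719/1.0416 = 0.65014
x = ρ cos φ = 1.66648 × cos(235.63°) = -0.94079
y = ρ sin φ = 1.66648 × sin(235.63°) = -1.37553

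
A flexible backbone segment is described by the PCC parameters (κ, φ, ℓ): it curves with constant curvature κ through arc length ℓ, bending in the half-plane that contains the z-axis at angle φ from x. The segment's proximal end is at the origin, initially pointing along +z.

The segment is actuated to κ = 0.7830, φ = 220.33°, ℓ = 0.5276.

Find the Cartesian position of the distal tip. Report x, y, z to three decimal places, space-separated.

θ = κ·ℓ = 0.7830 × 0.5276 = 0.41311 rad
ρ = (1 − cos θ)/κ = (1 − 0.91588)/0.7830 = 0.10744
z = sin θ / κ = 0.40146/0.7830 = 0.51272
x = ρ cos φ = 0.10744 × cos(220.33°) = -0.08190
y = ρ sin φ = 0.10744 × sin(220.33°) = -0.06953

-0.082 -0.070 0.513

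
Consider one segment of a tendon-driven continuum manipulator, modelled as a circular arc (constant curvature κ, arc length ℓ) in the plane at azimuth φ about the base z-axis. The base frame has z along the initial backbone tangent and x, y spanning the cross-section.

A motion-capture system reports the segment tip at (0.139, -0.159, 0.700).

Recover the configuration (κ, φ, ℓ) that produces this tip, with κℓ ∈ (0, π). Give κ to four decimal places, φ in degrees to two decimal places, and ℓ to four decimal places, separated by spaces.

ρ = √(x²+y²) = √(0.139² + -0.159²) = 0.21119
φ = atan2(y, x) mod 360° = atan2(-0.159, 0.139) = 311.1604°
|p|² = ρ² + z² = 0.21119² + 0.700² = 0.53460
κ = 2ρ / |p|² = 2×0.21119 / 0.53460 = 0.79009
θ = 2·atan2(ρ, z) = 2·atan2(0.21119, 0.700) = 0.58604 rad
ℓ = θ/κ = 0.58604/0.79009 = 0.74173

0.7901 311.16 0.7417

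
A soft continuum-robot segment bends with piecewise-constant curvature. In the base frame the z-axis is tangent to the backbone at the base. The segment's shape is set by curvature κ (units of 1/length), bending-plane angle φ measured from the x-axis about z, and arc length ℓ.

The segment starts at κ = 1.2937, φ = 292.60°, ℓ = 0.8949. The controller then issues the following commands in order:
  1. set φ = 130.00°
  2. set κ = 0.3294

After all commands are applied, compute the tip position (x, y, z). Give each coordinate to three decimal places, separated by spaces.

-0.084 0.100 0.882

initial: κ=1.2937, φ=292.60°, ℓ=0.8949
cmd 1: set φ=130.00° → (κ,φ,ℓ)=(1.2937,130.00°,0.8949) → tip=(-0.2974,0.3544,0.7080)
cmd 2: set κ=0.3294 → (κ,φ,ℓ)=(0.3294,130.00°,0.8949) → tip=(-0.0842,0.1003,0.8820)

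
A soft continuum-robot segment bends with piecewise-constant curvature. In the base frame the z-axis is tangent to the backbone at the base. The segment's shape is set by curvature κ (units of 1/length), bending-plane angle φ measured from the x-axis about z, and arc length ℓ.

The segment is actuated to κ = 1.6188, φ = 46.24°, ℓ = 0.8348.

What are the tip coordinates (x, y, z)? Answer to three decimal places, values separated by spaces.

0.334 0.349 0.603

θ = κ·ℓ = 1.6188 × 0.8348 = 1.35137 rad
ρ = (1 − cos θ)/κ = (1 − 0.21767)/1.6188 = 0.48328
z = sin θ / κ = 0.97602/1.6188 = 0.60293
x = ρ cos φ = 0.48328 × cos(46.24°) = 0.33426
y = ρ sin φ = 0.48328 × sin(46.24°) = 0.34905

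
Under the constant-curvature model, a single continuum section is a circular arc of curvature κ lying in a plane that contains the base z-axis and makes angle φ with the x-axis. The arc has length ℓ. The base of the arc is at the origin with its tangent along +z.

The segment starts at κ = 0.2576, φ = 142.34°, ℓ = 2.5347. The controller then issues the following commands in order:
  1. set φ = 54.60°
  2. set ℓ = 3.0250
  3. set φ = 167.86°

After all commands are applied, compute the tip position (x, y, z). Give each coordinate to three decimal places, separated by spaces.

initial: κ=0.2576, φ=142.34°, ℓ=2.5347
cmd 1: set φ=54.60° → (κ,φ,ℓ)=(0.2576,54.60°,2.5347) → tip=(0.4626,0.6509,2.3584)
cmd 2: set ℓ=3.0250 → (κ,φ,ℓ)=(0.2576,54.60°,3.0250) → tip=(0.6489,0.9131,2.7280)
cmd 3: set φ=167.86° → (κ,φ,ℓ)=(0.2576,167.86°,3.0250) → tip=(-1.0951,0.2356,2.7280)

-1.095 0.236 2.728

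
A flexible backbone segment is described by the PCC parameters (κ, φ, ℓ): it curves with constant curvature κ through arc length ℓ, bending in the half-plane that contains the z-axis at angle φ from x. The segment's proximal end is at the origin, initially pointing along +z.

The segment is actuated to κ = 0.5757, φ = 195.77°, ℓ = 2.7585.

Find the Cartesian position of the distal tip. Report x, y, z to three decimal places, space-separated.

θ = κ·ℓ = 0.5757 × 2.7585 = 1.58807 rad
ρ = (1 − cos θ)/κ = (1 − -0.01727)/0.5757 = 1.76702
z = sin θ / κ = 0.99985/0.5757 = 1.73676
x = ρ cos φ = 1.76702 × cos(195.77°) = -1.70051
y = ρ sin φ = 1.76702 × sin(195.77°) = -0.48023

-1.701 -0.480 1.737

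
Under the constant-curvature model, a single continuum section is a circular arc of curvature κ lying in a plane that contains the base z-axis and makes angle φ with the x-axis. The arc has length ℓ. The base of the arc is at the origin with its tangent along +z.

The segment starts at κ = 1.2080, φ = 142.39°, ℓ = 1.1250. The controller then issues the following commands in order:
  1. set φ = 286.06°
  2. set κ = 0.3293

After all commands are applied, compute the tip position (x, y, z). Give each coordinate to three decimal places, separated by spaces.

0.057 -0.198 1.099

initial: κ=1.2080, φ=142.39°, ℓ=1.1250
cmd 1: set φ=286.06° → (κ,φ,ℓ)=(1.2080,286.06°,1.1250) → tip=(0.1809,-0.6283,0.8093)
cmd 2: set κ=0.3293 → (κ,φ,ℓ)=(0.3293,286.06°,1.1250) → tip=(0.0570,-0.1980,1.0994)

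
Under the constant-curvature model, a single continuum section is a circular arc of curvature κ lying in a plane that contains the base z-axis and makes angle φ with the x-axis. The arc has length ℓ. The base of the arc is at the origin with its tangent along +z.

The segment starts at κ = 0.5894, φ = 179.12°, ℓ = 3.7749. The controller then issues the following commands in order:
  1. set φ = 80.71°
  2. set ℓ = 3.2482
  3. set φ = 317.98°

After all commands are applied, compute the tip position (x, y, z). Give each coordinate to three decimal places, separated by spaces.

initial: κ=0.5894, φ=179.12°, ℓ=3.7749
cmd 1: set φ=80.71° → (κ,φ,ℓ)=(0.5894,80.71°,3.7749) → tip=(0.4405,2.6932,1.3464)
cmd 2: set ℓ=3.2482 → (κ,φ,ℓ)=(0.5894,80.71°,3.2482) → tip=(0.3662,2.2386,1.5974)
cmd 3: set φ=317.98° → (κ,φ,ℓ)=(0.5894,317.98°,3.2482) → tip=(1.6852,-1.5184,1.5974)

1.685 -1.518 1.597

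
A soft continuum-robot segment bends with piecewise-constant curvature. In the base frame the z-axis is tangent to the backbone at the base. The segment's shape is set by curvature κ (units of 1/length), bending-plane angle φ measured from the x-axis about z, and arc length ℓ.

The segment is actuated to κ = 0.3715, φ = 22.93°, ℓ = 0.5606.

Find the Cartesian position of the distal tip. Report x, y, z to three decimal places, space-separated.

θ = κ·ℓ = 0.3715 × 0.5606 = 0.20826 rad
ρ = (1 − cos θ)/κ = (1 − 0.97839)/0.3715 = 0.05817
z = sin θ / κ = 0.20676/0.3715 = 0.55656
x = ρ cos φ = 0.05817 × cos(22.93°) = 0.05357
y = ρ sin φ = 0.05817 × sin(22.93°) = 0.02266

0.054 0.023 0.557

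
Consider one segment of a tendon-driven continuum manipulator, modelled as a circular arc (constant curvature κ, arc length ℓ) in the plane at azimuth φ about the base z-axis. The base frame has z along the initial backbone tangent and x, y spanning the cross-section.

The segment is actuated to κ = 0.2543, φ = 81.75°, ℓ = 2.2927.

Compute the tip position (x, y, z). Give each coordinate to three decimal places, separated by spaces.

θ = κ·ℓ = 0.2543 × 2.2927 = 0.58303 rad
ρ = (1 − cos θ)/κ = (1 − 0.83480)/0.2543 = 0.64964
z = sin θ / κ = 0.55056/0.2543 = 2.16500
x = ρ cos φ = 0.64964 × cos(81.75°) = 0.09322
y = ρ sin φ = 0.64964 × sin(81.75°) = 0.64292

0.093 0.643 2.165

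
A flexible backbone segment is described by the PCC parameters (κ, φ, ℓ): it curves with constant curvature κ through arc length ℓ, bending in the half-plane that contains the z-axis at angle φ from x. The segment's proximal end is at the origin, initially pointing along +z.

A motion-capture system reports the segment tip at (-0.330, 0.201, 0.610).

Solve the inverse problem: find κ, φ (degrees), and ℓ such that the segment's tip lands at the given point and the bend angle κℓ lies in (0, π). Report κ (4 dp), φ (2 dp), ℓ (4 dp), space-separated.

1.4821 148.65 0.7619

ρ = √(x²+y²) = √(-0.330² + 0.201²) = 0.38639
φ = atan2(y, x) mod 360° = atan2(0.201, -0.330) = 148.6548°
|p|² = ρ² + z² = 0.38639² + 0.610² = 0.52140
κ = 2ρ / |p|² = 2×0.38639 / 0.52140 = 1.48214
θ = 2·atan2(ρ, z) = 2·atan2(0.38639, 0.610) = 1.12928 rad
ℓ = θ/κ = 1.12928/1.48214 = 0.76193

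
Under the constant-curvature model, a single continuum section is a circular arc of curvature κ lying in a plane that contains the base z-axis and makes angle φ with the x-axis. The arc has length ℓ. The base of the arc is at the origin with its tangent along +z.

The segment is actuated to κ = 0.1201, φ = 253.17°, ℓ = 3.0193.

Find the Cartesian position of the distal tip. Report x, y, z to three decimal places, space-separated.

θ = κ·ℓ = 0.1201 × 3.0193 = 0.36262 rad
ρ = (1 − cos θ)/κ = (1 − 0.93497)/0.1201 = 0.54145
z = sin θ / κ = 0.35472/0.1201 = 2.95356
x = ρ cos φ = 0.54145 × cos(253.17°) = -0.15677
y = ρ sin φ = 0.54145 × sin(253.17°) = -0.51826

-0.157 -0.518 2.954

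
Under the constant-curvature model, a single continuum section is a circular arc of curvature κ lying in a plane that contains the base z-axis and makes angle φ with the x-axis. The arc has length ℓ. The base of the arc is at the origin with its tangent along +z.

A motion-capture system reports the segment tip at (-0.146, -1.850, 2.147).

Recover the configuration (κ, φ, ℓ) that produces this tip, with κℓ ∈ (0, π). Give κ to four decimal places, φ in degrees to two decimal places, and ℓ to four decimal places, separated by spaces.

ρ = √(x²+y²) = √(-0.146² + -1.850²) = 1.85575
φ = atan2(y, x) mod 360° = atan2(-1.850, -0.146) = 265.4876°
|p|² = ρ² + z² = 1.85575² + 2.147² = 8.05342
κ = 2ρ / |p|² = 2×1.85575 / 8.05342 = 0.46086
θ = 2·atan2(ρ, z) = 2·atan2(1.85575, 2.147) = 1.42553 rad
ℓ = θ/κ = 1.42553/0.46086 = 3.09319

0.4609 265.49 3.0932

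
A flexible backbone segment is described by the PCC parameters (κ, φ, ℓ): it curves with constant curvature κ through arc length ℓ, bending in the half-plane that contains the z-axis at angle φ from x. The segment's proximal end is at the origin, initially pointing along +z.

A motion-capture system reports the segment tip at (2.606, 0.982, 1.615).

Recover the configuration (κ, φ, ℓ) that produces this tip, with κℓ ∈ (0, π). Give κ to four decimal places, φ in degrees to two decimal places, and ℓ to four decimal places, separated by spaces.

0.5374 20.65 3.8899

ρ = √(x²+y²) = √(2.606² + 0.982²) = 2.78488
φ = atan2(y, x) mod 360° = atan2(0.982, 2.606) = 20.6475°
|p|² = ρ² + z² = 2.78488² + 1.615² = 10.36379
κ = 2ρ / |p|² = 2×2.78488 / 10.36379 = 0.53743
θ = 2·atan2(ρ, z) = 2·atan2(2.78488, 1.615) = 2.09055 rad
ℓ = θ/κ = 2.09055/0.53743 = 3.88993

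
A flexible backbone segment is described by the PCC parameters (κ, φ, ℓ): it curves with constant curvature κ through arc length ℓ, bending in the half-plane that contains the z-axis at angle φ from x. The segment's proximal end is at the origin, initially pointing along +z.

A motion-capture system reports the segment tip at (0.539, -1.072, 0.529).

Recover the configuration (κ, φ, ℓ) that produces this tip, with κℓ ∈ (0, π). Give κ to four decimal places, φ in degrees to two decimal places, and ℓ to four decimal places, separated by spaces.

1.3956 296.69 1.6560

ρ = √(x²+y²) = √(0.539² + -1.072²) = 1.19988
φ = atan2(y, x) mod 360° = atan2(-1.072, 0.539) = 296.6932°
|p|² = ρ² + z² = 1.19988² + 0.529² = 1.71955
κ = 2ρ / |p|² = 2×1.19988 / 1.71955 = 1.39557
θ = 2·atan2(ρ, z) = 2·atan2(1.19988, 0.529) = 2.31111 rad
ℓ = θ/κ = 2.31111/1.39557 = 1.65603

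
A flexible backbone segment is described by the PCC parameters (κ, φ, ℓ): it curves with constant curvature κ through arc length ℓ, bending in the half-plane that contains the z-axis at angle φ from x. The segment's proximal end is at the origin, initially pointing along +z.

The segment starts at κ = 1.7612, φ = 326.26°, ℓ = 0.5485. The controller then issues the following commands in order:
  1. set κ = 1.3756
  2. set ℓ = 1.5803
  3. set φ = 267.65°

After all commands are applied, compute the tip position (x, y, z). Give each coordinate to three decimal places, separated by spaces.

initial: κ=1.7612, φ=326.26°, ℓ=0.5485
cmd 1: set κ=1.3756 → (κ,φ,ℓ)=(1.3756,326.26°,0.5485) → tip=(0.1641,-0.1096,0.4979)
cmd 2: set ℓ=1.5803 → (κ,φ,ℓ)=(1.3756,326.26°,1.5803) → tip=(0.9474,-0.6328,0.5987)
cmd 3: set φ=267.65° → (κ,φ,ℓ)=(1.3756,267.65°,1.5803) → tip=(-0.0467,-1.1383,0.5987)

-0.047 -1.138 0.599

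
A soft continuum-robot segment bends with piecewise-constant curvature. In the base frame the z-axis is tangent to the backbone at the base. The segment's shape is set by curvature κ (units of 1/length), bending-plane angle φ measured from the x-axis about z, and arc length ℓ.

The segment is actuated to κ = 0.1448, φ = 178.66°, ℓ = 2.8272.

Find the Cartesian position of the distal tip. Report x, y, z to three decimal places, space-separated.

-0.571 0.013 2.749

θ = κ·ℓ = 0.1448 × 2.8272 = 0.40938 rad
ρ = (1 − cos θ)/κ = (1 − 0.91737)/0.1448 = 0.57066
z = sin θ / κ = 0.39804/0.1448 = 2.74889
x = ρ cos φ = 0.57066 × cos(178.66°) = -0.57050
y = ρ sin φ = 0.57066 × sin(178.66°) = 0.01335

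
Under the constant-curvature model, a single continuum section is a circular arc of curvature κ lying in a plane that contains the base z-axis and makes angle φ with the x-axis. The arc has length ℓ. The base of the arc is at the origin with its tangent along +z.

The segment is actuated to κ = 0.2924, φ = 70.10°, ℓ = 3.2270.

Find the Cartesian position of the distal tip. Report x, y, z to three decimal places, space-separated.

θ = κ·ℓ = 0.2924 × 3.2270 = 0.94357 rad
ρ = (1 − cos θ)/κ = (1 − 0.58690)/0.2924 = 1.41280
z = sin θ / κ = 0.80966/0.2924 = 2.76902
x = ρ cos φ = 1.41280 × cos(70.10°) = 0.48089
y = ρ sin φ = 1.41280 × sin(70.10°) = 1.32844

0.481 1.328 2.769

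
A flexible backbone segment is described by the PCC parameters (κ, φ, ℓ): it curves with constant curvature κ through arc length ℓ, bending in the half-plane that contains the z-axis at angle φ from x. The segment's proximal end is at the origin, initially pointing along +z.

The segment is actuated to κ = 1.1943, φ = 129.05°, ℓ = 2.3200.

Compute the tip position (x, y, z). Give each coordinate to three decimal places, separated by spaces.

-1.019 1.256 0.303

θ = κ·ℓ = 1.1943 × 2.3200 = 2.77078 rad
ρ = (1 − cos θ)/κ = (1 − -0.93203)/1.1943 = 1.61771
z = sin θ / κ = 0.36238/1.1943 = 0.30342
x = ρ cos φ = 1.61771 × cos(129.05°) = -1.01915
y = ρ sin φ = 1.61771 × sin(129.05°) = 1.25631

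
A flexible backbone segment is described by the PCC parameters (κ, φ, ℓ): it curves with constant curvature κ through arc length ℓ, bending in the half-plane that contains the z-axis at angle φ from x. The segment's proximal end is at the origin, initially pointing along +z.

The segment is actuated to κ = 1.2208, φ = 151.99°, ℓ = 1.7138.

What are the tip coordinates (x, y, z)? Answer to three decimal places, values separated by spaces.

θ = κ·ℓ = 1.2208 × 1.7138 = 2.09221 rad
ρ = (1 − cos θ)/κ = (1 − -0.49810)/1.2208 = 1.22715
z = sin θ / κ = 0.86712/1.2208 = 0.71029
x = ρ cos φ = 1.22715 × cos(151.99°) = -1.08341
y = ρ sin φ = 1.22715 × sin(151.99°) = 0.57630

-1.083 0.576 0.710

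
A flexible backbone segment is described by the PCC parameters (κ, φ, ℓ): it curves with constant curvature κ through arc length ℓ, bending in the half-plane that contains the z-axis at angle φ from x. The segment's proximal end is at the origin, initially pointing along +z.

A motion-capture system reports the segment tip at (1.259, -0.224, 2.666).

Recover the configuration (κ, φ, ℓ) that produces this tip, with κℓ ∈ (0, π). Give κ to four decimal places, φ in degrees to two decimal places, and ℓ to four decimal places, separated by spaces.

ρ = √(x²+y²) = √(1.259² + -0.224²) = 1.27877
φ = atan2(y, x) mod 360° = atan2(-0.224, 1.259) = 349.9116°
|p|² = ρ² + z² = 1.27877² + 2.666² = 8.74281
κ = 2ρ / |p|² = 2×1.27877 / 8.74281 = 0.29253
θ = 2·atan2(ρ, z) = 2·atan2(1.27877, 2.666) = 0.89449 rad
ℓ = θ/κ = 0.89449/0.29253 = 3.05775

0.2925 349.91 3.0577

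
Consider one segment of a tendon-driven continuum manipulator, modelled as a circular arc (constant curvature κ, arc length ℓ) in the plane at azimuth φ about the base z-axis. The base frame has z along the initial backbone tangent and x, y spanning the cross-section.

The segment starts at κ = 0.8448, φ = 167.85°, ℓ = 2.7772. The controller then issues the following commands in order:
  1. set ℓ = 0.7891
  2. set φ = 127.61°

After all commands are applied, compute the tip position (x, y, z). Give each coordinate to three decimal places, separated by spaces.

initial: κ=0.8448, φ=167.85°, ℓ=2.7772
cmd 1: set ℓ=0.7891 → (κ,φ,ℓ)=(0.8448,167.85°,0.7891) → tip=(-0.2477,0.0533,0.7319)
cmd 2: set φ=127.61° → (κ,φ,ℓ)=(0.8448,127.61°,0.7891) → tip=(-0.1547,0.2008,0.7319)

-0.155 0.201 0.732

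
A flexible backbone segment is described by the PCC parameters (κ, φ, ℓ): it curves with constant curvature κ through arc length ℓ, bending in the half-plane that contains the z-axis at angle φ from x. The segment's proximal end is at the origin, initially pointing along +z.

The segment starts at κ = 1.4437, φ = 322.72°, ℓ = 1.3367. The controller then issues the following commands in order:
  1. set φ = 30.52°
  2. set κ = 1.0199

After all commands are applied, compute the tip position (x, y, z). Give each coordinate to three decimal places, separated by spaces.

0.671 0.395 0.959

initial: κ=1.4437, φ=322.72°, ℓ=1.3367
cmd 1: set φ=30.52° → (κ,φ,ℓ)=(1.4437,30.52°,1.3367) → tip=(0.8063,0.4753,0.6485)
cmd 2: set κ=1.0199 → (κ,φ,ℓ)=(1.0199,30.52°,1.3367) → tip=(0.6706,0.3954,0.9595)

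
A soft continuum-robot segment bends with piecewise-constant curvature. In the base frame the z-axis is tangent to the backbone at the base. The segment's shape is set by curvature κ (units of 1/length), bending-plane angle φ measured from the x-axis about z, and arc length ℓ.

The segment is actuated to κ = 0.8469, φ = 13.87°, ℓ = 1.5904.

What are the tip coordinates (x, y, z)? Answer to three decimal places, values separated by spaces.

θ = κ·ℓ = 0.8469 × 1.5904 = 1.34691 rad
ρ = (1 − cos θ)/κ = (1 − 0.22202)/0.8469 = 0.91862
z = sin θ / κ = 0.97504/0.8469 = 1.15131
x = ρ cos φ = 0.91862 × cos(13.87°) = 0.89183
y = ρ sin φ = 0.91862 × sin(13.87°) = 0.22021

0.892 0.220 1.151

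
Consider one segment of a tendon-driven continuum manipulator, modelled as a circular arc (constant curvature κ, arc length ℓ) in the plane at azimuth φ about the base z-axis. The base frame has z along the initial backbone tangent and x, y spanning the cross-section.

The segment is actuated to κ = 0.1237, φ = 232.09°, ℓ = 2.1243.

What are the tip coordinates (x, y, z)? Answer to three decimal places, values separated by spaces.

-0.171 -0.219 2.100

θ = κ·ℓ = 0.1237 × 2.1243 = 0.26278 rad
ρ = (1 − cos θ)/κ = (1 − 0.96567)/0.1237 = 0.27751
z = sin θ / κ = 0.25976/0.1237 = 2.09994
x = ρ cos φ = 0.27751 × cos(232.09°) = -0.17051
y = ρ sin φ = 0.27751 × sin(232.09°) = -0.21895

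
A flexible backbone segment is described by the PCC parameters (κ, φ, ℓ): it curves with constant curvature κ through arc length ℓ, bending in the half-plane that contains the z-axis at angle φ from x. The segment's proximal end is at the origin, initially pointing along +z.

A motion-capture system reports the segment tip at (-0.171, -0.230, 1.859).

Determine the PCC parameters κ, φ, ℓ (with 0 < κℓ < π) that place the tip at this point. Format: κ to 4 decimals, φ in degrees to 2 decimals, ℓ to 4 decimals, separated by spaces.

ρ = √(x²+y²) = √(-0.171² + -0.230²) = 0.28660
φ = atan2(y, x) mod 360° = atan2(-0.230, -0.171) = 233.3700°
|p|² = ρ² + z² = 0.28660² + 1.859² = 3.53802
κ = 2ρ / |p|² = 2×0.28660 / 3.53802 = 0.16201
θ = 2·atan2(ρ, z) = 2·atan2(0.28660, 1.859) = 0.30593 rad
ℓ = θ/κ = 0.30593/0.16201 = 1.88832

0.1620 233.37 1.8883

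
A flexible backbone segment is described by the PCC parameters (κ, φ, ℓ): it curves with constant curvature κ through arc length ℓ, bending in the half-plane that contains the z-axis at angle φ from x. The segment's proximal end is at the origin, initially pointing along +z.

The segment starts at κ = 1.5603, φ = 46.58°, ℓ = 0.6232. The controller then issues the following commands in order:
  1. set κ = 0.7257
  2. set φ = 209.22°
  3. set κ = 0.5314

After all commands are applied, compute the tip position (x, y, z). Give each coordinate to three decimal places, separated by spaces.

-0.089 -0.050 0.612

initial: κ=1.5603, φ=46.58°, ℓ=0.6232
cmd 1: set κ=0.7257 → (κ,φ,ℓ)=(0.7257,46.58°,0.6232) → tip=(0.0952,0.1006,0.6022)
cmd 2: set φ=209.22° → (κ,φ,ℓ)=(0.7257,209.22°,0.6232) → tip=(-0.1209,-0.0676,0.6022)
cmd 3: set κ=0.5314 → (κ,φ,ℓ)=(0.5314,209.22°,0.6232) → tip=(-0.0892,-0.0499,0.6119)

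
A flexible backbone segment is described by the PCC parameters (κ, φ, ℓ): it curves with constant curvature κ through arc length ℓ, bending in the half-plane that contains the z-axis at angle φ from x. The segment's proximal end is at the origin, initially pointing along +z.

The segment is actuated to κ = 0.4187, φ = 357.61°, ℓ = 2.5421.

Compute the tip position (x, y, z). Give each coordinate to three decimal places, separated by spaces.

1.229 -0.051 2.089

θ = κ·ℓ = 0.4187 × 2.5421 = 1.06438 rad
ρ = (1 − cos θ)/κ = (1 − 0.48505)/0.4187 = 1.22988
z = sin θ / κ = 0.87449/0.4187 = 2.08858
x = ρ cos φ = 1.22988 × cos(357.61°) = 1.22881
y = ρ sin φ = 1.22988 × sin(357.61°) = -0.05129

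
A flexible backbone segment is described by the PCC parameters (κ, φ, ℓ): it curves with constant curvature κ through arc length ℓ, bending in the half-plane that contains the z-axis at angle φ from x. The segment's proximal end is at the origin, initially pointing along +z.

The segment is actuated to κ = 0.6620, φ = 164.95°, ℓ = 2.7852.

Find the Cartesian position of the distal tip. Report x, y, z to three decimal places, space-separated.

θ = κ·ℓ = 0.6620 × 2.7852 = 1.84380 rad
ρ = (1 − cos θ)/κ = (1 − -0.26963)/0.6620 = 1.91787
z = sin θ / κ = 0.96296/0.6620 = 1.45463
x = ρ cos φ = 1.91787 × cos(164.95°) = -1.85208
y = ρ sin φ = 1.91787 × sin(164.95°) = 0.49800

-1.852 0.498 1.455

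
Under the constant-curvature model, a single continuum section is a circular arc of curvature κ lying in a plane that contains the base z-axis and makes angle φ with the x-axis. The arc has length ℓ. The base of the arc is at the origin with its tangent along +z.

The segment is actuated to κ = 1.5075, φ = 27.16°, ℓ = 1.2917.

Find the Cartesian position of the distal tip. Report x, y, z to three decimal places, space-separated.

θ = κ·ℓ = 1.5075 × 1.2917 = 1.94724 rad
ρ = (1 − cos θ)/κ = (1 − -0.36761)/1.5075 = 0.90721
z = sin θ / κ = 0.92998/1.5075 = 0.61690
x = ρ cos φ = 0.90721 × cos(27.16°) = 0.80717
y = ρ sin φ = 0.90721 × sin(27.16°) = 0.41412

0.807 0.414 0.617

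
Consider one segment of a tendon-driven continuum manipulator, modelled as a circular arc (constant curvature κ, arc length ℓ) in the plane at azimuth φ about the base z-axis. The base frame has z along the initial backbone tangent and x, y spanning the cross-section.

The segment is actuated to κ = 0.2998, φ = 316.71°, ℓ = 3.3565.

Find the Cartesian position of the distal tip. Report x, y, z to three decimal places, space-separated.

1.129 -1.064 2.818

θ = κ·ℓ = 0.2998 × 3.3565 = 1.00628 rad
ρ = (1 − cos θ)/κ = (1 − 0.53501)/0.2998 = 1.55101
z = sin θ / κ = 0.84485/0.2998 = 2.81803
x = ρ cos φ = 1.55101 × cos(316.71°) = 1.12897
y = ρ sin φ = 1.55101 × sin(316.71°) = -1.06351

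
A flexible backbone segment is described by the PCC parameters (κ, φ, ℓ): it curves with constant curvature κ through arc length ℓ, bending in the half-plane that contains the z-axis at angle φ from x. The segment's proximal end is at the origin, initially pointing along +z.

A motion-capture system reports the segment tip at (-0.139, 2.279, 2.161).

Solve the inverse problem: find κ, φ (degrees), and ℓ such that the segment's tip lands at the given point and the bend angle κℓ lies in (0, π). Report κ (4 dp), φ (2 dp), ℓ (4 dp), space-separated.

0.4620 93.49 3.5187

ρ = √(x²+y²) = √(-0.139² + 2.279²) = 2.28323
φ = atan2(y, x) mod 360° = atan2(2.279, -0.139) = 93.4902°
|p|² = ρ² + z² = 2.28323² + 2.161² = 9.88308
κ = 2ρ / |p|² = 2×2.28323 / 9.88308 = 0.46205
θ = 2·atan2(ρ, z) = 2·atan2(2.28323, 2.161) = 1.62579 rad
ℓ = θ/κ = 1.62579/0.46205 = 3.51865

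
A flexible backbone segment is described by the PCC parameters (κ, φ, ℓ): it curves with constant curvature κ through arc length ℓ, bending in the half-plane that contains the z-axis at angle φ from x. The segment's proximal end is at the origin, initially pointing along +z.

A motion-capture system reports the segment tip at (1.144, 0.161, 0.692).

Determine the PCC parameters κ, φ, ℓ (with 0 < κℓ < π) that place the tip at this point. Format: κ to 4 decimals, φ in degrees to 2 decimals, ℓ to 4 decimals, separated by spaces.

1.2741 8.01 1.6186

ρ = √(x²+y²) = √(1.144² + 0.161²) = 1.15527
φ = atan2(y, x) mod 360° = atan2(0.161, 1.144) = 8.0109°
|p|² = ρ² + z² = 1.15527² + 0.692² = 1.81352
κ = 2ρ / |p|² = 2×1.15527 / 1.81352 = 1.27407
θ = 2·atan2(ρ, z) = 2·atan2(1.15527, 0.692) = 2.06224 rad
ℓ = θ/κ = 2.06224/1.27407 = 1.61862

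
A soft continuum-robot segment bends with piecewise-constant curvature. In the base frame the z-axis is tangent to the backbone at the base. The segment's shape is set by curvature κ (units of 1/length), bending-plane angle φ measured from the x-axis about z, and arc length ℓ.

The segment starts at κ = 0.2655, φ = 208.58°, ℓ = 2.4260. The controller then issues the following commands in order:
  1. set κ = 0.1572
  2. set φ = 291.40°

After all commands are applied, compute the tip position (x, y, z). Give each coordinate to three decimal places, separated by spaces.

0.167 -0.426 2.368

initial: κ=0.2655, φ=208.58°, ℓ=2.4260
cmd 1: set κ=0.1572 → (κ,φ,ℓ)=(0.1572,208.58°,2.4260) → tip=(-0.4013,-0.2186,2.3676)
cmd 2: set φ=291.40° → (κ,φ,ℓ)=(0.1572,291.40°,2.4260) → tip=(0.1668,-0.4255,2.3676)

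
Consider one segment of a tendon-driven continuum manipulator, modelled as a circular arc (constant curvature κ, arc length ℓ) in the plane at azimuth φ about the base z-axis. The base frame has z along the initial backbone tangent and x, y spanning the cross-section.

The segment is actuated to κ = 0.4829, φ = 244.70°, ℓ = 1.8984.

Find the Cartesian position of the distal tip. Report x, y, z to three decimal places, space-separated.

-0.347 -0.733 1.643

θ = κ·ℓ = 0.4829 × 1.8984 = 0.91674 rad
ρ = (1 − cos θ)/κ = (1 − 0.60841)/0.4829 = 0.81091
z = sin θ / κ = 0.79362/0.4829 = 1.64345
x = ρ cos φ = 0.81091 × cos(244.70°) = -0.34655
y = ρ sin φ = 0.81091 × sin(244.70°) = -0.73313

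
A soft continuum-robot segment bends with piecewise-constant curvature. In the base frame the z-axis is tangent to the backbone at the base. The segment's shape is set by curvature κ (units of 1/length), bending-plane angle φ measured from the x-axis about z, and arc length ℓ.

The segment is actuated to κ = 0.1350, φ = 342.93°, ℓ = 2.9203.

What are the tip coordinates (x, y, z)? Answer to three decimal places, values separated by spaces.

0.543 -0.167 2.845

θ = κ·ℓ = 0.1350 × 2.9203 = 0.39424 rad
ρ = (1 − cos θ)/κ = (1 − 0.92329)/0.1350 = 0.56823
z = sin θ / κ = 0.38411/0.1350 = 2.84524
x = ρ cos φ = 0.56823 × cos(342.93°) = 0.54320
y = ρ sin φ = 0.56823 × sin(342.93°) = -0.16680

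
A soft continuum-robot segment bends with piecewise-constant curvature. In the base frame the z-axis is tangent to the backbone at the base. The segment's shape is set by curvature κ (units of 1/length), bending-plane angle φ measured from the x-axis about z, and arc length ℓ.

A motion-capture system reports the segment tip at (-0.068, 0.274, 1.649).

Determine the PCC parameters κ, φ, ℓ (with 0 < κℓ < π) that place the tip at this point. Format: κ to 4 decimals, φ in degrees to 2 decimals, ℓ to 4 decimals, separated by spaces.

0.2017 103.94 1.6810

ρ = √(x²+y²) = √(-0.068² + 0.274²) = 0.28231
φ = atan2(y, x) mod 360° = atan2(0.274, -0.068) = 103.9378°
|p|² = ρ² + z² = 0.28231² + 1.649² = 2.79890
κ = 2ρ / |p|² = 2×0.28231 / 2.79890 = 0.20173
θ = 2·atan2(ρ, z) = 2·atan2(0.28231, 1.649) = 0.33912 rad
ℓ = θ/κ = 0.33912/0.20173 = 1.68103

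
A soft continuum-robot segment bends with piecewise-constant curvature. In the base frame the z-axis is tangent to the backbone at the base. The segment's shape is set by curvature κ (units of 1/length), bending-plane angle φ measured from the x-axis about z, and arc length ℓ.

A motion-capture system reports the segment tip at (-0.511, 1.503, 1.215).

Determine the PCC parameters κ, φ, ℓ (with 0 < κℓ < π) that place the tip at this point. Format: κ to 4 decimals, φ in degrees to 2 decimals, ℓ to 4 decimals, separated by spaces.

0.7945 108.78 2.3098

ρ = √(x²+y²) = √(-0.511² + 1.503²) = 1.58749
φ = atan2(y, x) mod 360° = atan2(1.503, -0.511) = 108.7773°
|p|² = ρ² + z² = 1.58749² + 1.215² = 3.99635
κ = 2ρ / |p|² = 2×1.58749 / 3.99635 = 0.79447
θ = 2·atan2(ρ, z) = 2·atan2(1.58749, 1.215) = 1.83508 rad
ℓ = θ/κ = 1.83508/0.79447 = 2.30981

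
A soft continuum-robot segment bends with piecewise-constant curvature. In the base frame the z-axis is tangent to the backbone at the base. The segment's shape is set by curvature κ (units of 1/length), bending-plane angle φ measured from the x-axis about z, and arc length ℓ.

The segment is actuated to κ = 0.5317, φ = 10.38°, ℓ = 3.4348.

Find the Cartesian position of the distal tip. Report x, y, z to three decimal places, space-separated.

θ = κ·ℓ = 0.5317 × 3.4348 = 1.82628 rad
ρ = (1 − cos θ)/κ = (1 − -0.25272)/0.5317 = 2.35606
z = sin θ / κ = 0.96754/0.5317 = 1.81971
x = ρ cos φ = 2.35606 × cos(10.38°) = 2.31750
y = ρ sin φ = 2.35606 × sin(10.38°) = 0.42450

2.318 0.425 1.820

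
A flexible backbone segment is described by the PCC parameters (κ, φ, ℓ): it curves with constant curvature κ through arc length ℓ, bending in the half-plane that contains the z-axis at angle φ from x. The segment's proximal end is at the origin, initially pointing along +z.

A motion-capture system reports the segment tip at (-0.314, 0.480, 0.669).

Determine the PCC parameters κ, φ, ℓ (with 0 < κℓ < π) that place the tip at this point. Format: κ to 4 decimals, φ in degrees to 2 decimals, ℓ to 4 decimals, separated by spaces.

ρ = √(x²+y²) = √(-0.314² + 0.480²) = 0.57358
φ = atan2(y, x) mod 360° = atan2(0.480, -0.314) = 123.1914°
|p|² = ρ² + z² = 0.57358² + 0.669² = 0.77656
κ = 2ρ / |p|² = 2×0.57358 / 0.77656 = 1.47724
θ = 2·atan2(ρ, z) = 2·atan2(0.57358, 0.669) = 1.41752 rad
ℓ = θ/κ = 1.41752/1.47724 = 0.95957

1.4772 123.19 0.9596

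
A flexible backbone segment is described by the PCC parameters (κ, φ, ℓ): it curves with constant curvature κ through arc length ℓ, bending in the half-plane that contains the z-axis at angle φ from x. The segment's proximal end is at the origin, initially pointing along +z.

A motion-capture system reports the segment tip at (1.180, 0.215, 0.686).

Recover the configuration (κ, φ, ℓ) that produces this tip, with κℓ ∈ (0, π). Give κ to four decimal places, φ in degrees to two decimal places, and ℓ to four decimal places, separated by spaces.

1.2565 10.33 1.6734

ρ = √(x²+y²) = √(1.180² + 0.215²) = 1.19943
φ = atan2(y, x) mod 360° = atan2(0.215, 1.180) = 10.3262°
|p|² = ρ² + z² = 1.19943² + 0.686² = 1.90922
κ = 2ρ / |p|² = 2×1.19943 / 1.90922 = 1.25646
θ = 2·atan2(ρ, z) = 2·atan2(1.19943, 0.686) = 2.10253 rad
ℓ = θ/κ = 2.10253/1.25646 = 1.67338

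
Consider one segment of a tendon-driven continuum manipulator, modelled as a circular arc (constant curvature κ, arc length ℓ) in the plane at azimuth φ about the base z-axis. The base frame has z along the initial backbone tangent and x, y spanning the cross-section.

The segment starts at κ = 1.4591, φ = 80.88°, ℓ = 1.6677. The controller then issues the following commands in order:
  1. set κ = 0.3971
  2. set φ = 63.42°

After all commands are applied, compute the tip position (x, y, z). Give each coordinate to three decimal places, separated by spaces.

initial: κ=1.4591, φ=80.88°, ℓ=1.6677
cmd 1: set κ=0.3971 → (κ,φ,ℓ)=(0.3971,80.88°,1.6677) → tip=(0.0844,0.5256,1.5484)
cmd 2: set φ=63.42° → (κ,φ,ℓ)=(0.3971,63.42°,1.6677) → tip=(0.2382,0.4761,1.5484)

0.238 0.476 1.548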